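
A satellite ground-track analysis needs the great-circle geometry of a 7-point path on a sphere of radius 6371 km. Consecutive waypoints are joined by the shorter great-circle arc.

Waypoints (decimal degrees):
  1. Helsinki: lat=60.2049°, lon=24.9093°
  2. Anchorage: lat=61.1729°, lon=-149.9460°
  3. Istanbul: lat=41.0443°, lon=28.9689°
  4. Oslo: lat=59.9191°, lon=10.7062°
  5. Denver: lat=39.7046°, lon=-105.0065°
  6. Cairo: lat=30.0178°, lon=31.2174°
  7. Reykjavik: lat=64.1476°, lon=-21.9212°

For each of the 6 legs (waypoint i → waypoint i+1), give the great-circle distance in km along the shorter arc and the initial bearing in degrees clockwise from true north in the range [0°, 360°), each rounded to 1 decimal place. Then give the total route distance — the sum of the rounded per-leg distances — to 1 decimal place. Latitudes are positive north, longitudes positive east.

Leg 1: dist=6511.3 km, bearing=357.1°
Leg 2: dist=8648.6 km, bearing=0.8°
Leg 3: dist=2446.2 km, bearing=335.2°
Leg 4: dist=7486.3 km, bearing=311.3°
Leg 5: dist=11040.4 km, bearing=37.4°
Leg 6: dist=5272.2 km, bearing=331.7°
Total: 41405.0 km

Leg 1: φ1=1.0507737, φ2=1.0676685, Δφ=0.0168948, Δλ=-3.0518007 rad; a=sin²(Δφ/2)+cosφ1·cosφ2·sin²(Δλ/2)=0.2391779600; c=2·atan2(√a, √(1-a))=1.022019468; dist=6371·c=6511.286 ≈ 6511.3 km; running total=6511.3 km
Leg 1 bearing: y=sinΔλ·cosφ2=-0.04323666, x=cosφ1·sinφ2-sinφ1·cosφ2·cosΔλ=0.85206693; θ=atan2(y, x)=-2.9049° <0 so +360° → 357.0951° ≈ 357.1°
Leg 2: φ1=1.0676685, φ2=0.7163582, Δφ=-0.3513103, Δλ=3.1226541 rad; a=sin²(Δφ/2)+cosφ1·cosφ2·sin²(Δλ/2)=0.3941582913; c=2·atan2(√a, √(1-a))=1.357499236; dist=6371·c=8648.628 ≈ 8648.6 km; running total=15159.9 km
Leg 2 bearing: y=sinΔλ·cosφ2=0.01428265, x=cosφ1·sinφ2-sinφ1·cosφ2·cosΔλ=0.97723392; θ=atan2(y, x)=0.8373° ≈ 0.8°
Leg 3: φ1=0.7163582, φ2=1.0457856, Δφ=0.3294274, Δλ=-0.3187442 rad; a=sin²(Δφ/2)+cosφ1·cosφ2·sin²(Δλ/2)=0.0364066993; c=2·atan2(√a, √(1-a))=0.383965103; dist=6371·c=2446.242 ≈ 2446.2 km; running total=17606.1 km
Leg 3 bearing: y=sinΔλ·cosφ2=-0.15707019, x=cosφ1·sinφ2-sinφ1·cosφ2·cosΔλ=0.34007935; θ=atan2(y, x)=-24.7905° <0 so +360° → 335.2095° ≈ 335.2°
Leg 4: φ1=1.0457856, φ2=0.6929760, Δφ=-0.3528096, Δλ=-2.0195676 rad; a=sin²(Δφ/2)+cosφ1·cosφ2·sin²(Δλ/2)=0.3072555780; c=2·atan2(√a, √(1-a))=1.175058773; dist=6371·c=7486.299 ≈ 7486.3 km; running total=25092.4 km
Leg 4 bearing: y=sinΔλ·cosφ2=-0.69316808, x=cosφ1·sinφ2-sinφ1·cosφ2·cosΔλ=0.60902904; θ=atan2(y, x)=-48.6969° <0 so +360° → 311.3031° ≈ 311.3°
Leg 5: φ1=0.6929760, φ2=0.5239094, Δφ=-0.1690666, Δλ=2.3775556 rad; a=sin²(Δφ/2)+cosφ1·cosφ2·sin²(Δλ/2)=0.5807051289; c=2·atan2(√a, √(1-a))=1.732915809; dist=6371·c=11040.407 ≈ 11040.4 km; running total=36132.8 km
Leg 5 bearing: y=sinΔλ·cosφ2=0.59904529, x=cosφ1·sinφ2-sinφ1·cosφ2·cosΔλ=0.78427767; θ=atan2(y, x)=37.3732° ≈ 37.4°
Leg 6: φ1=0.5239094, φ2=1.1195868, Δφ=0.5956774, Δλ=-0.9274435 rad; a=sin²(Δφ/2)+cosφ1·cosφ2·sin²(Δλ/2)=0.1616513562; c=2·atan2(√a, √(1-a))=0.827528781; dist=6371·c=5272.186 ≈ 5272.2 km; running total=41405.0 km
Leg 6 bearing: y=sinΔλ·cosφ2=-0.34888224, x=cosφ1·sinφ2-sinφ1·cosφ2·cosΔλ=0.64835327; θ=atan2(y, x)=-28.2849° <0 so +360° → 331.7151° ≈ 331.7°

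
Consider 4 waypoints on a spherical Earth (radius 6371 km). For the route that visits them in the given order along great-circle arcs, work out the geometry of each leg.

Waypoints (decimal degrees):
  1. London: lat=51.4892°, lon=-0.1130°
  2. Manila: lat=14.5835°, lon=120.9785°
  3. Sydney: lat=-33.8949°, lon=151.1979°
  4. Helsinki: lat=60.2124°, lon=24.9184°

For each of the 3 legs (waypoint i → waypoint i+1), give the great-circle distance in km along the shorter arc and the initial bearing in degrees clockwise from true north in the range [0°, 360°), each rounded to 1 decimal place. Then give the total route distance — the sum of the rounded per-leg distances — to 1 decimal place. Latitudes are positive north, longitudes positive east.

Leg 1: dist=10736.5 km, bearing=56.5°
Leg 2: dist=6268.8 km, bearing=149.9°
Leg 3: dist=15202.4 km, bearing=324.3°
Total: 32207.7 km

Leg 1: φ1=0.8986561, φ2=0.2545301, Δφ=-0.6441260, Δλ=2.1134454 rad; a=sin²(Δφ/2)+cosφ1·cosφ2·sin²(Δλ/2)=0.5570815444; c=2·atan2(√a, √(1-a))=1.685208867; dist=6371·c=10736.466 ≈ 10736.5 km; running total=10736.5 km
Leg 1 bearing: y=sinΔλ·cosφ2=0.82875378, x=cosφ1·sinφ2-sinφ1·cosφ2·cosΔλ=0.54784483; θ=atan2(y, x)=56.5334° ≈ 56.5°
Leg 2: φ1=0.2545301, φ2=-0.5915776, Δφ=-0.8461077, Δλ=0.5274280 rad; a=sin²(Δφ/2)+cosφ1·cosφ2·sin²(Δλ/2)=0.2231325539; c=2·atan2(√a, √(1-a))=0.983953426; dist=6371·c=6268.767 ≈ 6268.8 km; running total=17005.3 km
Leg 2 bearing: y=sinΔλ·cosφ2=0.41778059, x=cosφ1·sinφ2-sinφ1·cosφ2·cosΔλ=-0.72030344; θ=atan2(y, x)=149.8860° ≈ 149.9°
Leg 3: φ1=-0.5915776, φ2=1.0509046, Δφ=1.6424822, Δλ=-2.2039931 rad; a=sin²(Δφ/2)+cosφ1·cosφ2·sin²(Δλ/2)=0.8639966796; c=2·atan2(√a, √(1-a))=2.386186804; dist=6371·c=15202.396 ≈ 15202.4 km; running total=32207.7 km
Leg 3 bearing: y=sinΔλ·cosφ2=-0.40047921, x=cosφ1·sinφ2-sinφ1·cosφ2·cosΔλ=0.55645492; θ=atan2(y, x)=-35.7425° <0 so +360° → 324.2575° ≈ 324.3°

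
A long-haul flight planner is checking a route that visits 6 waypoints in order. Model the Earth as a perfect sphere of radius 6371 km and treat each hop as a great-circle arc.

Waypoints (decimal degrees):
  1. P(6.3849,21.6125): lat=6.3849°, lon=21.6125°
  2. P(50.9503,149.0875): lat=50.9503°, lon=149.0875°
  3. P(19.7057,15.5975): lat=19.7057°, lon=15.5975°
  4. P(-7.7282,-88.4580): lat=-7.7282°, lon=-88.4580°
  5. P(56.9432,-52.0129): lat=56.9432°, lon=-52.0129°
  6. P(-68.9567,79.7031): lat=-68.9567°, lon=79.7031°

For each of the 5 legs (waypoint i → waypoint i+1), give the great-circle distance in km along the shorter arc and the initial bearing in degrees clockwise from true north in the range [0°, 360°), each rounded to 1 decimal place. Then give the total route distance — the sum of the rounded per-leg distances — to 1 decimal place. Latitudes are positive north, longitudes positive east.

Leg 1: dist=11912.4 km, bearing=31.5°
Leg 2: dist=10943.2 km, bearing=316.3°
Leg 3: dist=11761.9 km, bearing=267.3°
Leg 4: dist=7918.2 km, bearing=20.0°
Leg 5: dist=17331.2 km, bearing=139.0°
Total: 59866.9 km

Leg 1: φ1=0.1114375, φ2=0.8892505, Δφ=0.7778130, Δλ=2.2248585 rad; a=sin²(Δφ/2)+cosφ1·cosφ2·sin²(Δλ/2)=0.6472786227; c=2·atan2(√a, √(1-a))=1.869788502; dist=6371·c=11912.423 ≈ 11912.4 km; running total=11912.4 km
Leg 1 bearing: y=sinΔλ·cosφ2=0.49997535, x=cosφ1·sinφ2-sinφ1·cosφ2·cosΔλ=0.81440817; θ=atan2(y, x)=31.5463° ≈ 31.5°
Leg 2: φ1=0.8892505, φ2=0.3439293, Δφ=-0.5453211, Δλ=-2.3298400 rad; a=sin²(Δφ/2)+cosφ1·cosφ2·sin²(Δλ/2)=0.5731635560; c=2·atan2(√a, √(1-a))=1.717650719; dist=6371·c=10943.153 ≈ 10943.2 km; running total=22855.6 km
Leg 2 bearing: y=sinΔλ·cosφ2=-0.68300737, x=cosφ1·sinφ2-sinφ1·cosφ2·cosΔλ=0.71560416; θ=atan2(y, x)=-43.6649° <0 so +360° → 316.3351° ≈ 316.3°
Leg 3: φ1=0.3439293, φ2=-0.1348825, Δφ=-0.4788119, Δλ=-1.8161111 rad; a=sin²(Δφ/2)+cosφ1·cosφ2·sin²(Δλ/2)=0.6359526882; c=2·atan2(√a, √(1-a))=1.846168780; dist=6371·c=11761.941 ≈ 11761.9 km; running total=34617.5 km
Leg 3 bearing: y=sinΔλ·cosφ2=-0.96125000, x=cosφ1·sinφ2-sinφ1·cosφ2·cosΔλ=-0.04545225; θ=atan2(y, x)=-92.7072° <0 so +360° → 267.2928° ≈ 267.3°
Leg 4: φ1=-0.1348825, φ2=0.9938463, Δφ=1.1287289, Δλ=0.6360870 rad; a=sin²(Δφ/2)+cosφ1·cosφ2·sin²(Δλ/2)=0.3389507461; c=2·atan2(√a, √(1-a))=1.242851032; dist=6371·c=7918.204 ≈ 7918.2 km; running total=42535.7 km
Leg 4 bearing: y=sinΔλ·cosφ2=0.32403780, x=cosφ1·sinφ2-sinφ1·cosφ2·cosΔλ=0.88952350; θ=atan2(y, x)=20.0158° ≈ 20.0°
Leg 5: φ1=0.9938463, φ2=-1.2035215, Δφ=-2.1973678, Δλ=2.2988779 rad; a=sin²(Δφ/2)+cosφ1·cosφ2·sin²(Δλ/2)=0.9562850781; c=2·atan2(√a, √(1-a))=2.720322184; dist=6371·c=17331.173 ≈ 17331.2 km; running total=59866.9 km
Leg 5 bearing: y=sinΔλ·cosφ2=0.26803118, x=cosφ1·sinφ2-sinφ1·cosφ2·cosΔλ=-0.30882842; θ=atan2(y, x)=139.0454° ≈ 139.0°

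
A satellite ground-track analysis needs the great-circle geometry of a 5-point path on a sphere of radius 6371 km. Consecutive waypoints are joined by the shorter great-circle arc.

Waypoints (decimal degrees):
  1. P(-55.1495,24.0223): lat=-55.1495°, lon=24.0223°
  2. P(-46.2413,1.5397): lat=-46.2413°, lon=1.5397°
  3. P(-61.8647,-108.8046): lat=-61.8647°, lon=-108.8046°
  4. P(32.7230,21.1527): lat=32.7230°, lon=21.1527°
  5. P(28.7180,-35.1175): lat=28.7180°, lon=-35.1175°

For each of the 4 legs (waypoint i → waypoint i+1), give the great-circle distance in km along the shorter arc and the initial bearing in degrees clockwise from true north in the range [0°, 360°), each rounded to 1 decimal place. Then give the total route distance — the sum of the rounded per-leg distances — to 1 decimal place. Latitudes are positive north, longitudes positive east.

Leg 1: φ1=-0.9625404, φ2=-0.8070629, Δφ=0.1554774, Δλ=-0.3923954 rad; a=sin²(Δφ/2)+cosφ1·cosφ2·sin²(Δλ/2)=0.0210503093; c=2·atan2(√a, √(1-a))=0.291202305; dist=6371·c=1855.2499 ≈ 1855.2 km; running total=1855.2 km
Leg 1 bearing: y=sinΔλ·cosφ2=-0.26447850, x=cosφ1·sinφ2-sinφ1·cosφ2·cosΔλ=0.11171346; θ=atan2(y, x)=-67.1012° <0 so +360° → 292.8988° ≈ 292.9°
Leg 2: φ1=-0.8070629, φ2=-1.0797427, Δφ=-0.2726798, Δλ=-1.9258713 rad; a=sin²(Δφ/2)+cosφ1·cosφ2·sin²(Δλ/2)=0.2382355879; c=2·atan2(√a, √(1-a))=1.019808848; dist=6371·c=6497.202 ≈ 6497.2 km; running total=8352.4 km
Leg 2 bearing: y=sinΔλ·cosφ2=-0.44213985, x=cosφ1·sinφ2-sinφ1·cosφ2·cosΔλ=-0.72830620; θ=atan2(y, x)=-148.7389° <0 so +360° → 211.2611° ≈ 211.3°
Leg 3: φ1=-1.0797427, φ2=0.5711241, Δφ=1.6508668, Δλ=2.2681828 rad; a=sin²(Δφ/2)+cosφ1·cosφ2·sin²(Δλ/2)=0.8657397066; c=2·atan2(√a, √(1-a))=2.391285422; dist=6371·c=15234.879 ≈ 15234.9 km; running total=23587.3 km
Leg 3 bearing: y=sinΔλ·cosφ2=0.64487131, x=cosφ1·sinφ2-sinφ1·cosφ2·cosΔλ=-0.22153749; θ=atan2(y, x)=108.9595° ≈ 109.0°
Leg 4: φ1=0.5711241, φ2=0.5012237, Δφ=-0.0699004, Δλ=-0.9821003 rad; a=sin²(Δφ/2)+cosφ1·cosφ2·sin²(Δλ/2)=0.1652816954; c=2·atan2(√a, √(1-a))=0.837346197; dist=6371·c=5334.733 ≈ 5334.7 km; running total=28922.0 km
Leg 4 bearing: y=sinΔλ·cosφ2=-0.72936664, x=cosφ1·sinφ2-sinφ1·cosφ2·cosΔλ=0.14099269; θ=atan2(y, x)=-79.0592° <0 so +360° → 280.9408° ≈ 280.9°

Leg 1: dist=1855.2 km, bearing=292.9°
Leg 2: dist=6497.2 km, bearing=211.3°
Leg 3: dist=15234.9 km, bearing=109.0°
Leg 4: dist=5334.7 km, bearing=280.9°
Total: 28922.0 km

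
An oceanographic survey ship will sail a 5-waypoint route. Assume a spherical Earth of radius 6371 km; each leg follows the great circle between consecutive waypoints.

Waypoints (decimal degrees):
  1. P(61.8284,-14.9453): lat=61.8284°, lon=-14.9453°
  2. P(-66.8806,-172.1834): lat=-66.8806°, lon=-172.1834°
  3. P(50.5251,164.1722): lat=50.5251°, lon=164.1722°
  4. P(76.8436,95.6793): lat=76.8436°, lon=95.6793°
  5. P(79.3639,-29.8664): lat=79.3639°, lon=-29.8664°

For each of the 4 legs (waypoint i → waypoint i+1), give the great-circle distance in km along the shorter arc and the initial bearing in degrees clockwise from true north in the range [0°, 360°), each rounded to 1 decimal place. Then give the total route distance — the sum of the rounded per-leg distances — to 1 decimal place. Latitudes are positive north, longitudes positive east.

Leg 1: dist=18793.6 km, bearing=232.9°
Leg 2: dist=13206.2 km, bearing=343.1°
Leg 3: dist=4049.7 km, bearing=339.1°
Leg 4: dist=2352.5 km, bearing=335.4°
Total: 38402.0 km

Leg 1: φ1=1.0791092, φ2=-1.1672867, Δφ=-2.2463958, Δλ=-2.7443226 rad; a=sin²(Δφ/2)+cosφ1·cosφ2·sin²(Δλ/2)=0.9908390034; c=2·atan2(√a, √(1-a))=2.949872976; dist=6371·c=18793.641 ≈ 18793.6 km; running total=18793.6 km
Leg 1 bearing: y=sinΔλ·cosφ2=-0.15191670, x=cosφ1·sinφ2-sinφ1·cosφ2·cosΔλ=-0.11502003; θ=atan2(y, x)=-127.1303° <0 so +360° → 232.8697° ≈ 232.9°
Leg 2: φ1=-1.1672867, φ2=0.8818293, Δφ=2.0491160, Δλ=5.8705127 rad; a=sin²(Δφ/2)+cosφ1·cosφ2·sin²(Δλ/2)=0.7406216782; c=2·atan2(√a, √(1-a))=2.072868894; dist=6371·c=13206.248 ≈ 13206.2 km; running total=31999.8 km
Leg 2 bearing: y=sinΔλ·cosφ2=-0.25496932, x=cosφ1·sinφ2-sinφ1·cosφ2·cosΔλ=0.83868676; θ=atan2(y, x)=-16.9098° <0 so +360° → 343.0902° ≈ 343.1°
Leg 3: φ1=0.8818293, φ2=1.3411738, Δφ=0.4593445, Δλ=-1.1954266 rad; a=sin²(Δφ/2)+cosφ1·cosφ2·sin²(Δλ/2)=0.0976538795; c=2·atan2(√a, √(1-a))=0.635639422; dist=6371·c=4049.659 ≈ 4049.7 km; running total=36049.5 km
Leg 3 bearing: y=sinΔλ·cosφ2=-0.21176195, x=cosφ1·sinφ2-sinφ1·cosφ2·cosΔλ=0.55464157; θ=atan2(y, x)=-20.8968° <0 so +360° → 339.1032° ≈ 339.1°
Leg 4: φ1=1.3411738, φ2=1.3851614, Δφ=0.0439875, Δλ=-2.1911858 rad; a=sin²(Δφ/2)+cosφ1·cosφ2·sin²(Δλ/2)=0.0337000363; c=2·atan2(√a, √(1-a))=0.369245477; dist=6371·c=2352.463 ≈ 2352.5 km; running total=38402.0 km
Leg 4 bearing: y=sinΔλ·cosφ2=-0.15017627, x=cosφ1·sinφ2-sinφ1·cosφ2·cosΔλ=0.32818358; θ=atan2(y, x)=-24.5888° <0 so +360° → 335.4112° ≈ 335.4°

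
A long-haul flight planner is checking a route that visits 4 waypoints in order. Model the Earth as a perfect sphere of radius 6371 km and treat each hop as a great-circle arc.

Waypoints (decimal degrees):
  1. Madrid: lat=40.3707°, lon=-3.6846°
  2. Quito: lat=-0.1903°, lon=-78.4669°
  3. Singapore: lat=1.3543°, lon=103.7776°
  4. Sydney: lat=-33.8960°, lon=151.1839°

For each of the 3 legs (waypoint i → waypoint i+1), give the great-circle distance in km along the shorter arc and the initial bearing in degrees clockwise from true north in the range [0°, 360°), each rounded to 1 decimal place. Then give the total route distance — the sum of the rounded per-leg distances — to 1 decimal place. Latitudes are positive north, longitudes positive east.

Leg 1: φ1=0.7046016, φ2=-0.0033214, Δφ=-0.7079230, Δλ=-1.3051974 rad; a=sin²(Δφ/2)+cosφ1·cosφ2·sin²(Δλ/2)=0.4010856768; c=2·atan2(√a, √(1-a))=1.371654035; dist=6371·c=8738.808 ≈ 8738.8 km; running total=8738.8 km
Leg 1 bearing: y=sinΔλ·cosφ2=-0.96493013, x=cosφ1·sinφ2-sinφ1·cosφ2·cosΔλ=-0.17255049; θ=atan2(y, x)=-100.1386° <0 so +360° → 259.8614° ≈ 259.9°
Leg 2: φ1=-0.0033214, φ2=0.0236370, Δφ=0.0269584, Δλ=3.1807666 rad; a=sin²(Δφ/2)+cosφ1·cosφ2·sin²(Δλ/2)=0.9995133317; c=2·atan2(√a, √(1-a))=3.097467956; dist=6371·c=19733.968 ≈ 19734.0 km; running total=28472.8 km
Leg 2 bearing: y=sinΔλ·cosφ2=-0.03915296, x=cosφ1·sinφ2-sinφ1·cosφ2·cosΔλ=0.02031678; θ=atan2(y, x)=-62.5748° <0 so +360° → 297.4252° ≈ 297.4°
Leg 3: φ1=0.0236370, φ2=-0.5915968, Δφ=-0.6152338, Δλ=0.8273960 rad; a=sin²(Δφ/2)+cosφ1·cosφ2·sin²(Δλ/2)=0.2257816041; c=2·atan2(√a, √(1-a))=0.990302674; dist=6371·c=6309.218 ≈ 6309.2 km; running total=34782.0 km
Leg 3 bearing: y=sinΔλ·cosφ2=0.61106006, x=cosφ1·sinφ2-sinφ1·cosφ2·cosΔλ=-0.57080880; θ=atan2(y, x)=133.0494° ≈ 133.0°

Leg 1: dist=8738.8 km, bearing=259.9°
Leg 2: dist=19734.0 km, bearing=297.4°
Leg 3: dist=6309.2 km, bearing=133.0°
Total: 34782.0 km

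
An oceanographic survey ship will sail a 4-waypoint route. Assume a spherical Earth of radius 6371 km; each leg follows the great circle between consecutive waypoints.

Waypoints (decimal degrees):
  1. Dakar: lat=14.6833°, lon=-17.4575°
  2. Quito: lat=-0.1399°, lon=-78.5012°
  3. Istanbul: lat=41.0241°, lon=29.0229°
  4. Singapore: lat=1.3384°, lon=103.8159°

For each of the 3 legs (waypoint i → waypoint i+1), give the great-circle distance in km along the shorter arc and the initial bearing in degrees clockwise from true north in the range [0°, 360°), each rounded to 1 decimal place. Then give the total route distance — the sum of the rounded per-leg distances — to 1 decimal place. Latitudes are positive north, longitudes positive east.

Leg 1: dist=6906.8 km, bearing=261.9°
Leg 2: dist=11478.0 km, bearing=47.6°
Leg 3: dist=8638.9 km, bearing=99.1°
Total: 27023.7 km

Leg 1: φ1=0.2562719, φ2=-0.0024417, Δφ=-0.2587136, Δλ=-1.0654136 rad; a=sin²(Δφ/2)+cosφ1·cosφ2·sin²(Δλ/2)=0.2661445964; c=2·atan2(√a, √(1-a))=1.084097260; dist=6371·c=6906.784 ≈ 6906.8 km; running total=6906.8 km
Leg 1 bearing: y=sinΔλ·cosφ2=-0.87498661, x=cosφ1·sinφ2-sinφ1·cosφ2·cosΔλ=-0.12508009; θ=atan2(y, x)=-98.1354° <0 so +360° → 261.8646° ≈ 261.9°
Leg 2: φ1=-0.0024417, φ2=0.7160056, Δφ=0.7184473, Δλ=1.8766496 rad; a=sin²(Δφ/2)+cosφ1·cosφ2·sin²(Δλ/2)=0.6143835891; c=2·atan2(√a, √(1-a))=1.801607415; dist=6371·c=11478.041 ≈ 11478.0 km; running total=18384.8 km
Leg 2 bearing: y=sinΔλ·cosφ2=0.71942059, x=cosφ1·sinφ2-sinφ1·cosφ2·cosΔλ=0.65581979; θ=atan2(y, x)=47.6479° ≈ 47.6°
Leg 3: φ1=0.7160056, φ2=0.0233595, Δφ=-0.6926461, Δλ=1.3053841 rad; a=sin²(Δφ/2)+cosφ1·cosφ2·sin²(Δλ/2)=0.3934147534; c=2·atan2(√a, √(1-a))=1.355977428; dist=6371·c=8638.932 ≈ 8638.9 km; running total=27023.7 km
Leg 3 bearing: y=sinΔλ·cosφ2=0.96472119, x=cosφ1·sinφ2-sinφ1·cosφ2·cosΔλ=-0.15450363; θ=atan2(y, x)=99.0989° ≈ 99.1°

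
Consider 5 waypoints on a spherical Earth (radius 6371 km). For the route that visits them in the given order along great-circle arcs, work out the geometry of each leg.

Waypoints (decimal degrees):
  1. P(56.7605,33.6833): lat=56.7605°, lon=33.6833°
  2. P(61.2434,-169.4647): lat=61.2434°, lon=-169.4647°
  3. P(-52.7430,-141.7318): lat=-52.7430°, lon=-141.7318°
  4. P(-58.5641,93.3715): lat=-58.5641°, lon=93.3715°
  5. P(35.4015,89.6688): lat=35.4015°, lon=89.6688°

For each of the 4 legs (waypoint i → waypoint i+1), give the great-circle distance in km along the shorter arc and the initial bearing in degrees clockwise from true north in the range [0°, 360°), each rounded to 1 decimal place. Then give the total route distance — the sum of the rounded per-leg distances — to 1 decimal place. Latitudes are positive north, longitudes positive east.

Leg 1: φ1=0.9906576, φ2=1.0688990, Δφ=0.0782414, Δλ=-3.5456015 rad; a=sin²(Δφ/2)+cosφ1·cosφ2·sin²(Δλ/2)=0.2546190719; c=2·atan2(√a, √(1-a))=1.057832392; dist=6371·c=6739.450 ≈ 6739.5 km; running total=6739.5 km
Leg 1 bearing: y=sinΔλ·cosφ2=0.18912002, x=cosφ1·sinφ2-sinφ1·cosφ2·cosΔλ=0.85052126; θ=atan2(y, x)=12.5362° ≈ 12.5°
Leg 2: φ1=1.0688990, φ2=-0.9205390, Δφ=-1.9894380, Δλ=0.4840304 rad; a=sin²(Δφ/2)+cosφ1·cosφ2·sin²(Δλ/2)=0.7199881962; c=2·atan2(√a, √(1-a))=2.026368711; dist=6371·c=12909.995 ≈ 12910.0 km; running total=19649.5 km
Leg 2 bearing: y=sinΔλ·cosφ2=0.28171904, x=cosφ1·sinφ2-sinφ1·cosφ2·cosΔλ=-0.85267529; θ=atan2(y, x)=161.7167° ≈ 161.7°
Leg 3: φ1=-0.9205390, φ2=-1.0221364, Δφ=-0.1015974, Δλ=4.1033267 rad; a=sin²(Δφ/2)+cosφ1·cosφ2·sin²(Δλ/2)=0.2507642191; c=2·atan2(√a, √(1-a))=1.048961542; dist=6371·c=6682.934 ≈ 6682.9 km; running total=26332.4 km
Leg 3 bearing: y=sinΔλ·cosφ2=-0.42776276, x=cosφ1·sinφ2-sinφ1·cosφ2·cosΔλ=-0.75401931; θ=atan2(y, x)=-150.4333° <0 so +360° → 209.5667° ≈ 209.6°
Leg 4: φ1=-1.0221364, φ2=0.6178727, Δφ=1.6400091, Δλ=-0.0646243 rad; a=sin²(Δφ/2)+cosφ1·cosφ2·sin²(Δλ/2)=0.5350224653; c=2·atan2(√a, √(1-a))=1.640898661; dist=6371·c=10454.165 ≈ 10454.2 km; running total=36786.6 km
Leg 4 bearing: y=sinΔλ·cosφ2=-0.05263943, x=cosφ1·sinφ2-sinφ1·cosφ2·cosΔλ=0.99615400; θ=atan2(y, x)=-3.0248° <0 so +360° → 356.9752° ≈ 357.0°

Leg 1: dist=6739.5 km, bearing=12.5°
Leg 2: dist=12910.0 km, bearing=161.7°
Leg 3: dist=6682.9 km, bearing=209.6°
Leg 4: dist=10454.2 km, bearing=357.0°
Total: 36786.6 km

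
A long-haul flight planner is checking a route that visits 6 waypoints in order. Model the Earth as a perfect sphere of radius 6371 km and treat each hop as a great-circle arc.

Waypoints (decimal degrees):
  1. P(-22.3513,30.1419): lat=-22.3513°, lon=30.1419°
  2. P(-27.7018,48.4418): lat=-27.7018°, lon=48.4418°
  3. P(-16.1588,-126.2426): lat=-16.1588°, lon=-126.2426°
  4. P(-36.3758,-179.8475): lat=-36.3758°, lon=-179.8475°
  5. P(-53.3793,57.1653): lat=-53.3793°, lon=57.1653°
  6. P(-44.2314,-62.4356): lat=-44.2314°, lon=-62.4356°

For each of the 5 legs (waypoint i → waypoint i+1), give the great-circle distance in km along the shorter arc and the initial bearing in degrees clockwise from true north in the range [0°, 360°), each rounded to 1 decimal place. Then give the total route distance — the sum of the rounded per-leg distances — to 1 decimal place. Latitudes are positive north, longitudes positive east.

Leg 1: dist=1935.0 km, bearing=111.6°
Leg 2: dist=15104.5 km, bearing=187.3°
Leg 3: dist=5715.1 km, bearing=236.0°
Leg 4: dist=8630.2 km, bearing=210.8°
Leg 5: dist=7738.1 km, bearing=221.7°
Total: 39122.9 km

Leg 1: φ1=-0.3901038, φ2=-0.4834876, Δφ=-0.0933838, Δλ=0.3193935 rad; a=sin²(Δφ/2)+cosφ1·cosφ2·sin²(Δλ/2)=0.0228850575; c=2·atan2(√a, √(1-a))=0.303722211; dist=6371·c=1935.014 ≈ 1935.0 km; running total=1935.0 km
Leg 1 bearing: y=sinΔλ·cosφ2=0.27800087, x=cosφ1·sinφ2-sinφ1·cosφ2·cosΔλ=-0.11027622; θ=atan2(y, x)=111.6370° ≈ 111.6°
Leg 2: φ1=-0.4834876, φ2=-0.2820243, Δφ=0.2014634, Δλ=-3.0488179 rad; a=sin²(Δφ/2)+cosφ1·cosφ2·sin²(Δλ/2)=0.8586853124; c=2·atan2(√a, √(1-a))=2.370817188; dist=6371·c=15104.476 ≈ 15104.5 km; running total=17039.5 km
Leg 2 bearing: y=sinΔλ·cosφ2=-0.08898179, x=cosφ1·sinφ2-sinφ1·cosφ2·cosΔλ=-0.69098598; θ=atan2(y, x)=-172.6621° <0 so +360° → 187.3379° ≈ 187.3°
Leg 3: φ1=-0.2820243, φ2=-0.6348775, Δφ=-0.3528532, Δλ=-0.9355820 rad; a=sin²(Δφ/2)+cosφ1·cosφ2·sin²(Δλ/2)=0.1880433352; c=2·atan2(√a, √(1-a))=0.897056072; dist=6371·c=5715.144 ≈ 5715.1 km; running total=22754.6 km
Leg 3 bearing: y=sinΔλ·cosφ2=-0.64809657, x=cosφ1·sinφ2-sinφ1·cosφ2·cosΔλ=-0.43669554; θ=atan2(y, x)=-123.9726° <0 so +360° → 236.0274° ≈ 236.0°
Leg 4: φ1=-0.6348775, φ2=-0.9316445, Δφ=-0.2967671, Δλ=4.1366537 rad; a=sin²(Δφ/2)+cosφ1·cosφ2·sin²(Δλ/2)=0.3927416351; c=2·atan2(√a, √(1-a))=1.354599313; dist=6371·c=8630.152 ≈ 8630.2 km; running total=31384.8 km
Leg 4 bearing: y=sinΔλ·cosφ2=-0.50035204, x=cosφ1·sinφ2-sinφ1·cosφ2·cosΔλ=-0.83882680; θ=atan2(y, x)=-149.1843° <0 so +360° → 210.8157° ≈ 210.8°
Leg 5: φ1=-0.9316445, φ2=-0.7719836, Δφ=0.1596610, Δλ=-2.0874295 rad; a=sin²(Δφ/2)+cosφ1·cosφ2·sin²(Δλ/2)=0.3256325190; c=2·atan2(√a, √(1-a))=1.214575338; dist=6371·c=7738.059 ≈ 7738.1 km; running total=39122.9 km
Leg 5 bearing: y=sinΔλ·cosφ2=-0.62301228, x=cosφ1·sinφ2-sinφ1·cosφ2·cosΔλ=-0.70017114; θ=atan2(y, x)=-138.3373° <0 so +360° → 221.6627° ≈ 221.7°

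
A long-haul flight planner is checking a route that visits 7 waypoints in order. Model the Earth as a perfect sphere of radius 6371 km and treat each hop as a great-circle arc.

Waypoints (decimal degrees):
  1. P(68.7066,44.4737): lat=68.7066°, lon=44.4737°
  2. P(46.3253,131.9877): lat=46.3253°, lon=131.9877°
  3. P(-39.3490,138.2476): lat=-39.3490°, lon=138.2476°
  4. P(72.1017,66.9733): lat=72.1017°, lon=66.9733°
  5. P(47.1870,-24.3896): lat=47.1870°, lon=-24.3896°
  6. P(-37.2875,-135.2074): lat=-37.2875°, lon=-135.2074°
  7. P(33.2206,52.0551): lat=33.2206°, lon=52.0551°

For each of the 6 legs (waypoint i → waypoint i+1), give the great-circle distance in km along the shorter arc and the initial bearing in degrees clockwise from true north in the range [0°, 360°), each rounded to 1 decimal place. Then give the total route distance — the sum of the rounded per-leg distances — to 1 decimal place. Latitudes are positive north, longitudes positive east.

Leg 1: dist=5201.9 km, bearing=71.2°
Leg 2: dist=9546.9 km, bearing=175.2°
Leg 3: dist=13544.3 km, bearing=340.0°
Leg 4: dist=5128.7 km, bearing=289.5°
Leg 5: dist=14403.8 km, bearing=254.6°
Leg 6: dist=19215.9 km, bearing=237.7°
Total: 67041.5 km

Leg 1: φ1=1.1991564, φ2=0.8085290, Δφ=-0.3906274, Δλ=1.5274074 rad; a=sin²(Δφ/2)+cosφ1·cosφ2·sin²(Δλ/2)=0.1576130222; c=2·atan2(√a, √(1-a))=0.816502852; dist=6371·c=5201.940 ≈ 5201.9 km; running total=5201.9 km
Leg 1 bearing: y=sinΔλ·cosφ2=0.68991318, x=cosφ1·sinφ2-sinφ1·cosφ2·cosΔλ=0.23474333; θ=atan2(y, x)=71.2091° ≈ 71.2°
Leg 2: φ1=0.8085290, φ2=-0.6867696, Δφ=-1.4952986, Δλ=0.1092559 rad; a=sin²(Δφ/2)+cosφ1·cosφ2·sin²(Δλ/2)=0.4638790145; c=2·atan2(√a, √(1-a))=1.498491371; dist=6371·c=9546.889 ≈ 9546.9 km; running total=14748.8 km
Leg 2 bearing: y=sinΔλ·cosφ2=0.08431938, x=cosφ1·sinφ2-sinφ1·cosφ2·cosΔλ=-0.99381655; θ=atan2(y, x)=175.1504° ≈ 175.2°
Leg 3: φ1=-0.6867696, φ2=1.2584121, Δφ=1.9451817, Δλ=-1.2439712 rad; a=sin²(Δφ/2)+cosφ1·cosφ2·sin²(Δλ/2)=0.7635301451; c=2·atan2(√a, √(1-a))=2.125933984; dist=6371·c=13544.325 ≈ 13544.3 km; running total=28293.1 km
Leg 3 bearing: y=sinΔλ·cosφ2=-0.29106038, x=cosφ1·sinφ2-sinφ1·cosφ2·cosΔλ=0.79843053; θ=atan2(y, x)=-20.0289° <0 so +360° → 339.9711° ≈ 340.0°
Leg 4: φ1=1.2584121, φ2=0.8235685, Δφ=-0.4348435, Δλ=-1.5945834 rad; a=sin²(Δφ/2)+cosφ1·cosφ2·sin²(Δλ/2)=0.1534472814; c=2·atan2(√a, √(1-a))=0.805008043; dist=6371·c=5128.706 ≈ 5128.7 km; running total=33421.8 km
Leg 4 bearing: y=sinΔλ·cosφ2=-0.67941550, x=cosφ1·sinφ2-sinφ1·cosφ2·cosΔλ=0.24083070; θ=atan2(y, x)=-70.4822° <0 so +360° → 289.5178° ≈ 289.5°
Leg 5: φ1=0.8235685, φ2=-0.6507896, Δφ=-1.4743582, Δλ=-1.9341355 rad; a=sin²(Δφ/2)+cosφ1·cosφ2·sin²(Δλ/2)=0.8182871590; c=2·atan2(√a, √(1-a))=2.260844478; dist=6371·c=14403.840 ≈ 14403.8 km; running total=47825.6 km
Leg 5 bearing: y=sinΔλ·cosφ2=-0.74366480, x=cosφ1·sinφ2-sinφ1·cosφ2·cosΔλ=-0.20429343; θ=atan2(y, x)=-105.3609° <0 so +360° → 254.6391° ≈ 254.6°
Leg 6: φ1=-0.6507896, φ2=0.5798088, Δφ=1.2305985, Δλ=3.2683472 rad; a=sin²(Δφ/2)+cosφ1·cosφ2·sin²(Δλ/2)=0.9960711263; c=2·atan2(√a, √(1-a))=3.016148963; dist=6371·c=19215.885 ≈ 19215.9 km; running total=67041.5 km
Leg 6 bearing: y=sinΔλ·cosφ2=-0.10575499, x=cosφ1·sinφ2-sinφ1·cosφ2·cosΔλ=-0.06685531; θ=atan2(y, x)=-122.2999° <0 so +360° → 237.7001° ≈ 237.7°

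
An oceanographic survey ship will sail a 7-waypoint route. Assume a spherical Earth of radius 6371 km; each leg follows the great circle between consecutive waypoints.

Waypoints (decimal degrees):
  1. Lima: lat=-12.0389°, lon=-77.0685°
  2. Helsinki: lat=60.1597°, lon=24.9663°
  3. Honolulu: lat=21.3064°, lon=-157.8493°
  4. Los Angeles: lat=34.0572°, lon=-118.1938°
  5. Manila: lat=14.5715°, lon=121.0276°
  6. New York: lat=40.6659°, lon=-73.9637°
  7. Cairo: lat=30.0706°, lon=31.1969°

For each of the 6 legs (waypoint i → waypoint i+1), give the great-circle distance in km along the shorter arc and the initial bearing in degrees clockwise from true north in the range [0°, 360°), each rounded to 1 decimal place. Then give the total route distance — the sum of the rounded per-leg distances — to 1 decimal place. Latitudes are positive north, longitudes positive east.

Leg 1: dist=11831.5 km, bearing=30.5°
Leg 2: dist=10952.9 km, bearing=2.7°
Leg 3: dist=4123.8 km, bearing=61.3°
Leg 4: dist=11745.5 km, bearing=300.3°
Leg 5: dist=13681.2 km, bearing=13.5°
Leg 6: dist=9017.0 km, bearing=57.7°
Total: 61351.9 km

Leg 1: φ1=-0.2101184, φ2=1.0499848, Δφ=1.2601033, Δλ=1.7808432 rad; a=sin²(Δφ/2)+cosφ1·cosφ2·sin²(Δλ/2)=0.6411945996; c=2·atan2(√a, √(1-a))=1.857080092; dist=6371·c=11831.457 ≈ 11831.5 km; running total=11831.5 km
Leg 1 bearing: y=sinΔλ·cosφ2=0.48664786, x=cosφ1·sinφ2-sinφ1·cosφ2·cosΔλ=0.82669837; θ=atan2(y, x)=30.4838° ≈ 30.5°
Leg 2: φ1=1.0499848, φ2=0.3718668, Δφ=-0.6781180, Δλ=-3.1907341 rad; a=sin²(Δφ/2)+cosφ1·cosφ2·sin²(Δλ/2)=0.5739174628; c=2·atan2(√a, √(1-a))=1.719175111; dist=6371·c=10952.865 ≈ 10952.9 km; running total=22784.4 km
Leg 2 bearing: y=sinΔλ·cosφ2=0.04576428, x=cosφ1·sinφ2-sinφ1·cosφ2·cosΔλ=0.98795266; θ=atan2(y, x)=2.6522° ≈ 2.7°
Leg 3: φ1=0.3718668, φ2=0.5944103, Δφ=0.2225434, Δλ=0.6921190 rad; a=sin²(Δφ/2)+cosφ1·cosφ2·sin²(Δλ/2)=0.1011338186; c=2·atan2(√a, √(1-a))=0.647271038; dist=6371·c=4123.764 ≈ 4123.8 km; running total=26908.2 km
Leg 3 bearing: y=sinΔλ·cosφ2=0.52871043, x=cosφ1·sinφ2-sinφ1·cosφ2·cosΔλ=0.28997994; θ=atan2(y, x)=61.2567° ≈ 61.3°
Leg 4: φ1=0.5944103, φ2=0.2543207, Δφ=-0.3400896, Δλ=4.1752011 rad; a=sin²(Δφ/2)+cosφ1·cosφ2·sin²(Δλ/2)=0.6347099509; c=2·atan2(√a, √(1-a))=1.843586935; dist=6371·c=11745.492 ≈ 11745.5 km; running total=38653.7 km
Leg 4 bearing: y=sinΔλ·cosφ2=-0.83151601, x=cosφ1·sinφ2-sinφ1·cosφ2·cosΔλ=0.48579219; θ=atan2(y, x)=-59.7055° <0 so +360° → 300.2945° ≈ 300.3°
Leg 5: φ1=0.2543207, φ2=0.7097538, Δφ=0.4554332, Δλ=-3.4032402 rad; a=sin²(Δφ/2)+cosφ1·cosφ2·sin²(Δλ/2)=0.7725958062; c=2·atan2(√a, √(1-a))=2.147413994; dist=6371·c=13681.175 ≈ 13681.2 km; running total=52334.9 km
Leg 5 bearing: y=sinΔλ·cosφ2=0.19620876, x=cosφ1·sinφ2-sinφ1·cosφ2·cosΔλ=0.81502652; θ=atan2(y, x)=13.5358° ≈ 13.5°
Leg 6: φ1=0.7097538, φ2=0.5248310, Δφ=-0.1849229, Δλ=1.8353987 rad; a=sin²(Δφ/2)+cosφ1·cosφ2·sin²(Δλ/2)=0.4225774880; c=2·atan2(√a, √(1-a))=1.415325744; dist=6371·c=9017.040 ≈ 9017.0 km; running total=61351.9 km
Leg 6 bearing: y=sinΔλ·cosφ2=0.83528945, x=cosφ1·sinφ2-sinφ1·cosφ2·cosΔλ=0.52755526; θ=atan2(y, x)=57.7242° ≈ 57.7°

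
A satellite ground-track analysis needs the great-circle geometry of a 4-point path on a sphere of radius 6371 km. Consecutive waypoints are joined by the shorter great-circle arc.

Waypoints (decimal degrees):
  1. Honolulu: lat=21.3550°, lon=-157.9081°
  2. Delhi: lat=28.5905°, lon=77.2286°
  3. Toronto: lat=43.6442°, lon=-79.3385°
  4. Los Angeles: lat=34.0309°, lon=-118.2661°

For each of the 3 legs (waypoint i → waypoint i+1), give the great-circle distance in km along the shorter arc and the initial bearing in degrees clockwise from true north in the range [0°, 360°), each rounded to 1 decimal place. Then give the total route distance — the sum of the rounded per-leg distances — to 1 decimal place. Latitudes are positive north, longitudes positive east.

Leg 1: φ1=0.3727151, φ2=0.4989984, Δφ=0.1262833, Δλ=4.1039096 rad; a=sin²(Δφ/2)+cosφ1·cosφ2·sin²(Δλ/2)=0.6465986320; c=2·atan2(√a, √(1-a))=1.868365694; dist=6371·c=11903.358 ≈ 11903.4 km; running total=11903.4 km
Leg 1 bearing: y=sinΔλ·cosφ2=-0.72046611, x=cosφ1·sinφ2-sinφ1·cosφ2·cosΔλ=0.62846157; θ=atan2(y, x)=-48.9019° <0 so +360° → 311.0981° ≈ 311.1°
Leg 2: φ1=0.4989984, φ2=0.7617350, Δφ=0.2627366, Δλ=-2.7326114 rad; a=sin²(Δφ/2)+cosφ1·cosφ2·sin²(Δλ/2)=0.6263574219; c=2·atan2(√a, √(1-a))=1.826281480; dist=6371·c=11635.239 ≈ 11635.2 km; running total=23538.6 km
Leg 2 bearing: y=sinΔλ·cosφ2=-0.28777326, x=cosφ1·sinφ2-sinφ1·cosφ2·cosΔλ=0.92375417; θ=atan2(y, x)=-17.3032° <0 so +360° → 342.6968° ≈ 342.7°
Leg 3: φ1=0.7617350, φ2=0.5939513, Δφ=-0.1677837, Δλ=-0.6794148 rad; a=sin²(Δφ/2)+cosφ1·cosφ2·sin²(Δλ/2)=0.0736065548; c=2·atan2(√a, √(1-a))=0.549497834; dist=6371·c=3500.851 ≈ 3500.9 km; running total=27039.5 km
Leg 3 bearing: y=sinΔλ·cosφ2=-0.52072614, x=cosφ1·sinφ2-sinφ1·cosφ2·cosΔλ=-0.03998512; θ=atan2(y, x)=-94.3910° <0 so +360° → 265.6090° ≈ 265.6°

Leg 1: dist=11903.4 km, bearing=311.1°
Leg 2: dist=11635.2 km, bearing=342.7°
Leg 3: dist=3500.9 km, bearing=265.6°
Total: 27039.5 km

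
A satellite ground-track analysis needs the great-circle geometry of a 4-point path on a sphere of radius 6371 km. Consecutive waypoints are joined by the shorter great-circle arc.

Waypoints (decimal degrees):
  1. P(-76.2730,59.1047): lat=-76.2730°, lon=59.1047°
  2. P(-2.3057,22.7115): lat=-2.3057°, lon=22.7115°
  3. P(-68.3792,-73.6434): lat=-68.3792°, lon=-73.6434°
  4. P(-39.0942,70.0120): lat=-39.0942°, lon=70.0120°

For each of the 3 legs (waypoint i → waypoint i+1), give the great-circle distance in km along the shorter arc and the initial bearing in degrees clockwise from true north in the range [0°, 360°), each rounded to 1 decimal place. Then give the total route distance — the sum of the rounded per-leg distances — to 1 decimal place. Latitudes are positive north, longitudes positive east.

Leg 1: dist=8529.4 km, bearing=322.5°
Leg 2: dist=10028.9 km, bearing=201.5°
Leg 3: dist=7689.3 km, bearing=150.5°
Total: 26247.6 km

Leg 1: φ1=-1.3312150, φ2=-0.0402421, Δφ=1.2909729, Δλ=-0.6351812 rad; a=sin²(Δφ/2)+cosφ1·cosφ2·sin²(Δλ/2)=0.3850289034; c=2·atan2(√a, √(1-a))=1.338778043; dist=6371·c=8529.355 ≈ 8529.4 km; running total=8529.4 km
Leg 1 bearing: y=sinΔλ·cosφ2=-0.59284300, x=cosφ1·sinφ2-sinφ1·cosφ2·cosΔλ=0.77179257; θ=atan2(y, x)=-37.5292° <0 so +360° → 322.4708° ≈ 322.5°
Leg 2: φ1=-0.0402421, φ2=-1.1934422, Δφ=-1.1532001, Δλ=-1.6817103 rad; a=sin²(Δφ/2)+cosφ1·cosφ2·sin²(Δλ/2)=0.5016750877; c=2·atan2(√a, √(1-a))=1.574146508; dist=6371·c=10028.887 ≈ 10028.9 km; running total=18558.3 km
Leg 2 bearing: y=sinΔλ·cosφ2=-0.36619799, x=cosφ1·sinφ2-sinφ1·cosφ2·cosΔλ=-0.93053093; θ=atan2(y, x)=-158.5185° <0 so +360° → 201.4815° ≈ 201.5°
Leg 3: φ1=-1.1934422, φ2=-0.6823225, Δφ=0.5111197, Δλ=2.5072597 rad; a=sin²(Δφ/2)+cosφ1·cosφ2·sin²(Δλ/2)=0.3220535039; c=2·atan2(√a, √(1-a))=1.206926878; dist=6371·c=7689.331 ≈ 7689.3 km; running total=26247.6 km
Leg 3 bearing: y=sinΔλ·cosφ2=0.45995425, x=cosφ1·sinφ2-sinφ1·cosφ2·cosΔλ=-0.81350001; θ=atan2(y, x)=150.5161° ≈ 150.5°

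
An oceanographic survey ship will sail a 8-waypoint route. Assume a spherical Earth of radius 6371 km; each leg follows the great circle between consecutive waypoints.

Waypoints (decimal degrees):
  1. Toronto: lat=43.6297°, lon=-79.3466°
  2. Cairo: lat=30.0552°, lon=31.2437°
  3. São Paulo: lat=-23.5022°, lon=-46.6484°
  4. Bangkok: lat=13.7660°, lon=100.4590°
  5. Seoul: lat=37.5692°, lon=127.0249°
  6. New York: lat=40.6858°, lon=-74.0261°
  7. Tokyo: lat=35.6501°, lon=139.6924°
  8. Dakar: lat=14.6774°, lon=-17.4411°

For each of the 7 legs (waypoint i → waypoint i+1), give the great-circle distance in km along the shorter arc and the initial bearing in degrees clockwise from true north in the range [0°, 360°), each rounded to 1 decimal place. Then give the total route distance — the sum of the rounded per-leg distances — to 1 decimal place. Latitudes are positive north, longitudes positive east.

Leg 1: dist=9207.5 km, bearing=54.8°
Leg 2: dist=10219.3 km, bearing=243.8°
Leg 3: dist=16394.3 km, bearing=101.5°
Leg 4: dist=3727.7 km, bearing=39.9°
Leg 5: dist=11053.5 km, bearing=16.0°
Leg 6: dist=10854.7 km, bearing=332.9°
Leg 7: dist=13923.1 km, bearing=332.6°
Total: 75380.1 km

Leg 1: φ1=0.7614819, φ2=0.5245622, Δφ=-0.2369197, Δλ=1.9301649 rad; a=sin²(Δφ/2)+cosφ1·cosφ2·sin²(Δλ/2)=0.4373769764; c=2·atan2(√a, √(1-a))=1.445220500; dist=6371·c=9207.500 ≈ 9207.5 km; running total=9207.5 km
Leg 1 bearing: y=sinΔλ·cosφ2=0.81025160, x=cosφ1·sinφ2-sinφ1·cosφ2·cosΔλ=0.57254325; θ=atan2(y, x)=54.7541° ≈ 54.8°
Leg 2: φ1=0.5245622, φ2=-0.4101908, Δφ=-0.9347530, Δλ=-1.3594736 rad; a=sin²(Δφ/2)+cosφ1·cosφ2·sin²(Δλ/2)=0.5166173593; c=2·atan2(√a, √(1-a))=1.604037167; dist=6371·c=10219.321 ≈ 10219.3 km; running total=19426.8 km
Leg 2 bearing: y=sinΔλ·cosφ2=-0.89664448, x=cosφ1·sinφ2-sinφ1·cosφ2·cosΔλ=-0.44150212; θ=atan2(y, x)=-116.2153° <0 so +360° → 243.7847° ≈ 243.8°
Leg 3: φ1=-0.4101908, φ2=0.2402620, Δφ=0.6504528, Δλ=2.5675085 rad; a=sin²(Δφ/2)+cosφ1·cosφ2·sin²(Δλ/2)=0.9214040951; c=2·atan2(√a, √(1-a))=2.573276038; dist=6371·c=16394.342 ≈ 16394.3 km; running total=35821.1 km
Leg 3 bearing: y=sinΔλ·cosφ2=0.52746679, x=cosφ1·sinφ2-sinφ1·cosφ2·cosΔλ=-0.10701934; θ=atan2(y, x)=101.4692° ≈ 101.5°
Leg 4: φ1=0.2402620, φ2=0.6557062, Δφ=0.4154442, Δλ=0.4636624 rad; a=sin²(Δφ/2)+cosφ1·cosφ2·sin²(Δλ/2)=0.0831716051; c=2·atan2(√a, √(1-a))=0.585100130; dist=6371·c=3727.673 ≈ 3727.7 km; running total=39548.8 km
Leg 4 bearing: y=sinΔλ·cosφ2=0.35447983, x=cosφ1·sinφ2-sinφ1·cosφ2·cosΔλ=0.42350963; θ=atan2(y, x)=39.9295° ≈ 39.9°
Leg 5: φ1=0.6557062, φ2=0.7101012, Δφ=0.0543949, Δλ=-3.5090019 rad; a=sin²(Δφ/2)+cosφ1·cosφ2·sin²(Δλ/2)=0.5817218176; c=2·atan2(√a, √(1-a))=1.734976552; dist=6371·c=11053.536 ≈ 11053.5 km; running total=50602.3 km
Leg 5 bearing: y=sinΔλ·cosφ2=0.27237899, x=cosφ1·sinφ2-sinφ1·cosφ2·cosΔλ=0.94820666; θ=atan2(y, x)=16.0271° ≈ 16.0°
Leg 6: φ1=0.7101012, φ2=0.6222116, Δφ=-0.0878895, Δλ=3.7300915 rad; a=sin²(Δφ/2)+cosφ1·cosφ2·sin²(Δλ/2)=0.5662858121; c=2·atan2(√a, √(1-a))=1.703759384; dist=6371·c=10854.651 ≈ 10854.7 km; running total=61457.0 km
Leg 6 bearing: y=sinΔλ·cosφ2=-0.45108009, x=cosφ1·sinφ2-sinφ1·cosφ2·cosΔλ=0.88258230; θ=atan2(y, x)=-27.0712° <0 so +360° → 332.9288° ≈ 332.9°
Leg 7: φ1=0.6222116, φ2=0.2561690, Δφ=-0.3660427, Δλ=-2.7424969 rad; a=sin²(Δφ/2)+cosφ1·cosφ2·sin²(Δλ/2)=0.7883115074; c=2·atan2(√a, √(1-a))=2.185385615; dist=6371·c=13923.092 ≈ 13923.1 km; running total=75380.1 km
Leg 7 bearing: y=sinΔλ·cosφ2=-0.37590488, x=cosφ1·sinφ2-sinφ1·cosφ2·cosΔλ=0.72539742; θ=atan2(y, x)=-27.3934° <0 so +360° → 332.6066° ≈ 332.6°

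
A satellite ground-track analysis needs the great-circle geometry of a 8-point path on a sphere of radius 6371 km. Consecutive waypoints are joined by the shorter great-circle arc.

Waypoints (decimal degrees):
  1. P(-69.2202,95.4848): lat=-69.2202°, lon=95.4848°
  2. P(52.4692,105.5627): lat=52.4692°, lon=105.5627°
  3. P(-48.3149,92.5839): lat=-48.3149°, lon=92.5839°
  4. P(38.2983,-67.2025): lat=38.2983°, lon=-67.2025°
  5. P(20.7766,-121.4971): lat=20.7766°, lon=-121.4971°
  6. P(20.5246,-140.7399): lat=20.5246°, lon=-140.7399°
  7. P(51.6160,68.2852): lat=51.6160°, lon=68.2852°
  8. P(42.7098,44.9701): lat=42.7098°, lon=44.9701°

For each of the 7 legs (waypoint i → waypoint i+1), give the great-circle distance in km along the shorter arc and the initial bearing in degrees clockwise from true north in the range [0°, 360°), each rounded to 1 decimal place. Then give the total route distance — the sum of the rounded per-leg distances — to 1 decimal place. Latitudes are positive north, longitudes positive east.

Leg 1: dist=13556.2 km, bearing=7.2°
Leg 2: dist=11273.9 km, bearing=188.8°
Leg 3: dist=18045.9 km, bearing=243.1°
Leg 4: dist=5515.6 km, bearing=265.5°
Leg 5: dist=2001.2 km, bearing=272.6°
Leg 6: dist=11510.0 km, bearing=342.0°
Leg 7: dist=2009.1 km, bearing=249.7°
Total: 63911.9 km

Leg 1: φ1=-1.2081204, φ2=0.9157603, Δφ=2.1238807, Δλ=0.1758925 rad; a=sin²(Δφ/2)+cosφ1·cosφ2·sin²(Δλ/2)=0.7643244505; c=2·atan2(√a, √(1-a))=2.127804402; dist=6371·c=13556.242 ≈ 13556.2 km; running total=13556.2 km
Leg 1 bearing: y=sinΔλ·cosφ2=0.10659993, x=cosφ1·sinφ2-sinφ1·cosφ2·cosΔλ=0.84212042; θ=atan2(y, x)=7.2144° ≈ 7.2°
Leg 2: φ1=0.9157603, φ2=-0.8432541, Δφ=-1.7590144, Δλ=-0.2265228 rad; a=sin²(Δφ/2)+cosφ1·cosφ2·sin²(Δλ/2)=0.5987292634; c=2·atan2(√a, √(1-a))=1.769561051; dist=6371·c=11273.873 ≈ 11273.9 km; running total=24830.1 km
Leg 2 bearing: y=sinΔλ·cosφ2=-0.14936081, x=cosφ1·sinφ2-sinφ1·cosφ2·cosΔλ=-0.96886608; θ=atan2(y, x)=-171.2362° <0 so +360° → 188.7638° ≈ 188.8°
Leg 3: φ1=-0.8432541, φ2=0.6684314, Δφ=1.5116855, Δλ=-2.7887988 rad; a=sin²(Δφ/2)+cosφ1·cosφ2·sin²(Δλ/2)=0.9763065399; c=2·atan2(√a, √(1-a))=2.832510218; dist=6371·c=18045.923 ≈ 18045.9 km; running total=42876.0 km
Leg 3 bearing: y=sinΔλ·cosφ2=-0.27116303, x=cosφ1·sinφ2-sinφ1·cosφ2·cosΔλ=-0.13783660; θ=atan2(y, x)=-116.9450° <0 so +360° → 243.0550° ≈ 243.1°
Leg 4: φ1=0.6684314, φ2=0.3626201, Δφ=-0.3058114, Δλ=-0.9476195 rad; a=sin²(Δφ/2)+cosφ1·cosφ2·sin²(Δλ/2)=0.1759608343; c=2·atan2(√a, √(1-a))=0.865737894; dist=6371·c=5515.616 ≈ 5515.6 km; running total=48391.6 km
Leg 4 bearing: y=sinΔλ·cosφ2=-0.75922282, x=cosφ1·sinφ2-sinφ1·cosφ2·cosΔλ=-0.05979286; θ=atan2(y, x)=-94.5031° <0 so +360° → 265.4969° ≈ 265.5°
Leg 5: φ1=0.3626201, φ2=0.3582218, Δφ=-0.0043982, Δλ=-0.3358502 rad; a=sin²(Δφ/2)+cosφ1·cosφ2·sin²(Δλ/2)=0.0244650957; c=2·atan2(√a, √(1-a))=0.314116248; dist=6371·c=2001.235 ≈ 2001.2 km; running total=50392.8 km
Leg 5 bearing: y=sinΔλ·cosφ2=-0.30865135, x=cosφ1·sinφ2-sinφ1·cosφ2·cosΔλ=0.01416209; θ=atan2(y, x)=-87.3729° <0 so +360° → 272.6271° ≈ 272.6°
Leg 6: φ1=0.3582218, φ2=0.9008691, Δφ=0.5426473, Δλ=3.6481762 rad; a=sin²(Δφ/2)+cosφ1·cosφ2·sin²(Δλ/2)=0.6168241806; c=2·atan2(√a, √(1-a))=1.806624547; dist=6371·c=11510.005 ≈ 11510.0 km; running total=61902.8 km
Leg 6 bearing: y=sinΔλ·cosφ2=-0.30127019, x=cosφ1·sinφ2-sinφ1·cosφ2·cosΔλ=0.92446997; θ=atan2(y, x)=-18.0500° <0 so +360° → 341.9500° ≈ 342.0°
Leg 7: φ1=0.9008691, φ2=0.7454266, Δφ=-0.1554425, Δλ=-0.4069253 rad; a=sin²(Δφ/2)+cosφ1·cosφ2·sin²(Δλ/2)=0.0246569616; c=2·atan2(√a, √(1-a))=0.315355830; dist=6371·c=2009.132 ≈ 2009.1 km; running total=63911.9 km
Leg 7 bearing: y=sinΔλ·cosφ2=-0.29082413, x=cosφ1·sinφ2-sinφ1·cosφ2·cosΔλ=-0.10778363; θ=atan2(y, x)=-110.3354° <0 so +360° → 249.6646° ≈ 249.7°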